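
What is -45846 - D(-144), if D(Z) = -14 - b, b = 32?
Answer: -45800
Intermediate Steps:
D(Z) = -46 (D(Z) = -14 - 1*32 = -14 - 32 = -46)
-45846 - D(-144) = -45846 - 1*(-46) = -45846 + 46 = -45800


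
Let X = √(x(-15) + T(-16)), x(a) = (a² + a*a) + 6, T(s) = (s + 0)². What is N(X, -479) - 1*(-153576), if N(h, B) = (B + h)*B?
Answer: 383017 - 958*√178 ≈ 3.7024e+5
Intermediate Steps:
T(s) = s²
x(a) = 6 + 2*a² (x(a) = (a² + a²) + 6 = 2*a² + 6 = 6 + 2*a²)
X = 2*√178 (X = √((6 + 2*(-15)²) + (-16)²) = √((6 + 2*225) + 256) = √((6 + 450) + 256) = √(456 + 256) = √712 = 2*√178 ≈ 26.683)
N(h, B) = B*(B + h)
N(X, -479) - 1*(-153576) = -479*(-479 + 2*√178) - 1*(-153576) = (229441 - 958*√178) + 153576 = 383017 - 958*√178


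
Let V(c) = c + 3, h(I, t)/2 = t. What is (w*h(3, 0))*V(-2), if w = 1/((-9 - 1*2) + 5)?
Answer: 0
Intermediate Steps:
h(I, t) = 2*t
w = -⅙ (w = 1/((-9 - 2) + 5) = 1/(-11 + 5) = 1/(-6) = -⅙ ≈ -0.16667)
V(c) = 3 + c
(w*h(3, 0))*V(-2) = (-0/3)*(3 - 2) = -⅙*0*1 = 0*1 = 0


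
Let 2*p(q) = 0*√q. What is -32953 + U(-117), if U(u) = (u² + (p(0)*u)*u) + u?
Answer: -19381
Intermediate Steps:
p(q) = 0 (p(q) = (0*√q)/2 = (½)*0 = 0)
U(u) = u + u² (U(u) = (u² + (0*u)*u) + u = (u² + 0*u) + u = (u² + 0) + u = u² + u = u + u²)
-32953 + U(-117) = -32953 - 117*(1 - 117) = -32953 - 117*(-116) = -32953 + 13572 = -19381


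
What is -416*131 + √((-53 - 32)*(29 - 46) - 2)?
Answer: -54496 + √1443 ≈ -54458.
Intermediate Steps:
-416*131 + √((-53 - 32)*(29 - 46) - 2) = -54496 + √(-85*(-17) - 2) = -54496 + √(1445 - 2) = -54496 + √1443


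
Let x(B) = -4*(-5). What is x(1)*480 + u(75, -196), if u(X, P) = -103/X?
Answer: 719897/75 ≈ 9598.6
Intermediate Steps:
x(B) = 20
x(1)*480 + u(75, -196) = 20*480 - 103/75 = 9600 - 103*1/75 = 9600 - 103/75 = 719897/75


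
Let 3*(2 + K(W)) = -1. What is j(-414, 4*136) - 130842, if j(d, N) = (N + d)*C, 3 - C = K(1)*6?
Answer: -128632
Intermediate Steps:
K(W) = -7/3 (K(W) = -2 + (1/3)*(-1) = -2 - 1/3 = -7/3)
C = 17 (C = 3 - (-7)*6/3 = 3 - 1*(-14) = 3 + 14 = 17)
j(d, N) = 17*N + 17*d (j(d, N) = (N + d)*17 = 17*N + 17*d)
j(-414, 4*136) - 130842 = (17*(4*136) + 17*(-414)) - 130842 = (17*544 - 7038) - 130842 = (9248 - 7038) - 130842 = 2210 - 130842 = -128632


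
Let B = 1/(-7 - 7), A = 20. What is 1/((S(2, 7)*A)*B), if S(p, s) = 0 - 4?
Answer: 7/40 ≈ 0.17500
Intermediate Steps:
S(p, s) = -4
B = -1/14 (B = 1/(-14) = -1/14 ≈ -0.071429)
1/((S(2, 7)*A)*B) = 1/(-4*20*(-1/14)) = 1/(-80*(-1/14)) = 1/(40/7) = 7/40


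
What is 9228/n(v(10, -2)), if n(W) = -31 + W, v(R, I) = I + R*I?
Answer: -9228/53 ≈ -174.11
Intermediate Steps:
v(R, I) = I + I*R
9228/n(v(10, -2)) = 9228/(-31 - 2*(1 + 10)) = 9228/(-31 - 2*11) = 9228/(-31 - 22) = 9228/(-53) = 9228*(-1/53) = -9228/53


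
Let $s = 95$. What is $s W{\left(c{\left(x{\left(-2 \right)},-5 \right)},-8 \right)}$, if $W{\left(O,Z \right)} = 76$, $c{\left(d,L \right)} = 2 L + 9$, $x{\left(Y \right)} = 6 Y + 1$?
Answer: $7220$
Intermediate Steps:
$x{\left(Y \right)} = 1 + 6 Y$
$c{\left(d,L \right)} = 9 + 2 L$
$s W{\left(c{\left(x{\left(-2 \right)},-5 \right)},-8 \right)} = 95 \cdot 76 = 7220$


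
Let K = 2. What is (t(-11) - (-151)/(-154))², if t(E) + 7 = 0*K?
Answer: 1510441/23716 ≈ 63.689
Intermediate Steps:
t(E) = -7 (t(E) = -7 + 0*2 = -7 + 0 = -7)
(t(-11) - (-151)/(-154))² = (-7 - (-151)/(-154))² = (-7 - (-151)*(-1)/154)² = (-7 - 1*151/154)² = (-7 - 151/154)² = (-1229/154)² = 1510441/23716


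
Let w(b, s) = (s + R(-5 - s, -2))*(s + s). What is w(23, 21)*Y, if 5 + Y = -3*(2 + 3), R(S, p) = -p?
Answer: -19320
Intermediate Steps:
w(b, s) = 2*s*(2 + s) (w(b, s) = (s - 1*(-2))*(s + s) = (s + 2)*(2*s) = (2 + s)*(2*s) = 2*s*(2 + s))
Y = -20 (Y = -5 - 3*(2 + 3) = -5 - 3*5 = -5 - 15 = -20)
w(23, 21)*Y = (2*21*(2 + 21))*(-20) = (2*21*23)*(-20) = 966*(-20) = -19320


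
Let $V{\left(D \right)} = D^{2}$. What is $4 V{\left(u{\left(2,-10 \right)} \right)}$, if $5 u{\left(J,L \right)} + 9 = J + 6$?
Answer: $\frac{4}{25} \approx 0.16$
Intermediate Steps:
$u{\left(J,L \right)} = - \frac{3}{5} + \frac{J}{5}$ ($u{\left(J,L \right)} = - \frac{9}{5} + \frac{J + 6}{5} = - \frac{9}{5} + \frac{6 + J}{5} = - \frac{9}{5} + \left(\frac{6}{5} + \frac{J}{5}\right) = - \frac{3}{5} + \frac{J}{5}$)
$4 V{\left(u{\left(2,-10 \right)} \right)} = 4 \left(- \frac{3}{5} + \frac{1}{5} \cdot 2\right)^{2} = 4 \left(- \frac{3}{5} + \frac{2}{5}\right)^{2} = 4 \left(- \frac{1}{5}\right)^{2} = 4 \cdot \frac{1}{25} = \frac{4}{25}$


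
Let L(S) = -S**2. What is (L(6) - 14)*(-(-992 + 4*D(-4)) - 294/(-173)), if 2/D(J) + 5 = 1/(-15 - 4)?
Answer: -51655175/1038 ≈ -49764.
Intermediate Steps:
D(J) = -19/48 (D(J) = 2/(-5 + 1/(-15 - 4)) = 2/(-5 + 1/(-19)) = 2/(-5 - 1/19) = 2/(-96/19) = 2*(-19/96) = -19/48)
(L(6) - 14)*(-(-992 + 4*D(-4)) - 294/(-173)) = (-1*6**2 - 14)*(-4/(1/(-19/48 - 248)) - 294/(-173)) = (-1*36 - 14)*(-4/(1/(-11923/48)) - 294*(-1/173)) = (-36 - 14)*(-4/(-48/11923) + 294/173) = -50*(-4*(-11923/48) + 294/173) = -50*(11923/12 + 294/173) = -50*2066207/2076 = -51655175/1038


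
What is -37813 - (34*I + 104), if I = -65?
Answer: -35707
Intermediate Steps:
-37813 - (34*I + 104) = -37813 - (34*(-65) + 104) = -37813 - (-2210 + 104) = -37813 - 1*(-2106) = -37813 + 2106 = -35707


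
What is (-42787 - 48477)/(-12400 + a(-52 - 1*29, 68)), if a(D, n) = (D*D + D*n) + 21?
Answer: 45632/5663 ≈ 8.0579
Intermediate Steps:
a(D, n) = 21 + D² + D*n (a(D, n) = (D² + D*n) + 21 = 21 + D² + D*n)
(-42787 - 48477)/(-12400 + a(-52 - 1*29, 68)) = (-42787 - 48477)/(-12400 + (21 + (-52 - 1*29)² + (-52 - 1*29)*68)) = -91264/(-12400 + (21 + (-52 - 29)² + (-52 - 29)*68)) = -91264/(-12400 + (21 + (-81)² - 81*68)) = -91264/(-12400 + (21 + 6561 - 5508)) = -91264/(-12400 + 1074) = -91264/(-11326) = -91264*(-1/11326) = 45632/5663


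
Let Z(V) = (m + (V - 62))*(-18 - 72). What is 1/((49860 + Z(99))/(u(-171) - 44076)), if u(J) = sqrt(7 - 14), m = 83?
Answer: -3673/3255 + I*sqrt(7)/39060 ≈ -1.1284 + 6.7736e-5*I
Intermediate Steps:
Z(V) = -1890 - 90*V (Z(V) = (83 + (V - 62))*(-18 - 72) = (83 + (-62 + V))*(-90) = (21 + V)*(-90) = -1890 - 90*V)
u(J) = I*sqrt(7) (u(J) = sqrt(-7) = I*sqrt(7))
1/((49860 + Z(99))/(u(-171) - 44076)) = 1/((49860 + (-1890 - 90*99))/(I*sqrt(7) - 44076)) = 1/((49860 + (-1890 - 8910))/(-44076 + I*sqrt(7))) = 1/((49860 - 10800)/(-44076 + I*sqrt(7))) = 1/(39060/(-44076 + I*sqrt(7))) = -3673/3255 + I*sqrt(7)/39060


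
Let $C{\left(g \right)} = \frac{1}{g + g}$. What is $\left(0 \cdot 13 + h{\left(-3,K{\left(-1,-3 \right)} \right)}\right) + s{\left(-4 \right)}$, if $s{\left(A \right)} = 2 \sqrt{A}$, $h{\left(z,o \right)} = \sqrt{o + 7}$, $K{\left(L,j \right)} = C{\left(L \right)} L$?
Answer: $\frac{\sqrt{30}}{2} + 4 i \approx 2.7386 + 4.0 i$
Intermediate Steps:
$C{\left(g \right)} = \frac{1}{2 g}$
$K{\left(L,j \right)} = \frac{1}{2}$ ($K{\left(L,j \right)} = \frac{1}{2 L} L = \frac{1}{2}$)
$h{\left(z,o \right)} = \sqrt{7 + o}$
$\left(0 \cdot 13 + h{\left(-3,K{\left(-1,-3 \right)} \right)}\right) + s{\left(-4 \right)} = \left(0 \cdot 13 + \sqrt{7 + \frac{1}{2}}\right) + 2 \sqrt{-4} = \left(0 + \sqrt{\frac{15}{2}}\right) + 2 \cdot 2 i = \left(0 + \frac{\sqrt{30}}{2}\right) + 4 i = \frac{\sqrt{30}}{2} + 4 i$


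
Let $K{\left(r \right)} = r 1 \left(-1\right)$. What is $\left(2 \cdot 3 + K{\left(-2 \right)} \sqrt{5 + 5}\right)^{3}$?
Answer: $936 + 296 \sqrt{10} \approx 1872.0$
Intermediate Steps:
$K{\left(r \right)} = - r$ ($K{\left(r \right)} = r \left(-1\right) = - r$)
$\left(2 \cdot 3 + K{\left(-2 \right)} \sqrt{5 + 5}\right)^{3} = \left(2 \cdot 3 + \left(-1\right) \left(-2\right) \sqrt{5 + 5}\right)^{3} = \left(6 + 2 \sqrt{10}\right)^{3}$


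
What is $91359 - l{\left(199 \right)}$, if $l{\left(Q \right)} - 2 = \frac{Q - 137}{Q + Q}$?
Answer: $\frac{18180012}{199} \approx 91357.0$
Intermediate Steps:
$l{\left(Q \right)} = 2 + \frac{-137 + Q}{2 Q}$ ($l{\left(Q \right)} = 2 + \frac{Q - 137}{Q + Q} = 2 + \frac{-137 + Q}{2 Q}$)
$91359 - l{\left(199 \right)} = 91359 - \frac{-137 + 5 \cdot 199}{2 \cdot 199} = 91359 - \frac{1}{2} \cdot \frac{1}{199} \left(-137 + 995\right) = 91359 - \frac{1}{2} \cdot \frac{1}{199} \cdot 858 = 91359 - \frac{429}{199} = \frac{18180012}{199}$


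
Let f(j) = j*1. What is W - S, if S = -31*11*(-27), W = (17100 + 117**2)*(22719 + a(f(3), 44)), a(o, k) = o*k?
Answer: 703550232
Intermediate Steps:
f(j) = j
a(o, k) = k*o
W = 703559439 (W = (17100 + 117**2)*(22719 + 44*3) = (17100 + 13689)*(22719 + 132) = 30789*22851 = 703559439)
S = 9207 (S = -341*(-27) = 9207)
W - S = 703559439 - 1*9207 = 703559439 - 9207 = 703550232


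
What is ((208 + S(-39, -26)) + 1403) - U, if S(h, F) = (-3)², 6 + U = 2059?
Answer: -433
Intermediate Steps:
U = 2053 (U = -6 + 2059 = 2053)
S(h, F) = 9
((208 + S(-39, -26)) + 1403) - U = ((208 + 9) + 1403) - 1*2053 = (217 + 1403) - 2053 = 1620 - 2053 = -433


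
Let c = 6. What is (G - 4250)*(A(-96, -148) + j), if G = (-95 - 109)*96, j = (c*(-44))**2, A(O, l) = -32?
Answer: -1660371776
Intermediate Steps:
j = 69696 (j = (6*(-44))**2 = (-264)**2 = 69696)
G = -19584 (G = -204*96 = -19584)
(G - 4250)*(A(-96, -148) + j) = (-19584 - 4250)*(-32 + 69696) = -23834*69664 = -1660371776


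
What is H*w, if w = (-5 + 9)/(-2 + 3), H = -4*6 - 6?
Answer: -120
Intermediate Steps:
H = -30 (H = -24 - 6 = -30)
w = 4 (w = 4/1 = 4*1 = 4)
H*w = -30*4 = -120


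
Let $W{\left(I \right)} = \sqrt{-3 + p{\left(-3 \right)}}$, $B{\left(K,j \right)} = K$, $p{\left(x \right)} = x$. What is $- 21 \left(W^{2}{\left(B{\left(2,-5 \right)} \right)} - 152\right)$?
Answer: $3318$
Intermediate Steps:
$W{\left(I \right)} = i \sqrt{6}$ ($W{\left(I \right)} = \sqrt{-3 - 3} = \sqrt{-6} = i \sqrt{6}$)
$- 21 \left(W^{2}{\left(B{\left(2,-5 \right)} \right)} - 152\right) = - 21 \left(\left(i \sqrt{6}\right)^{2} - 152\right) = - 21 \left(-6 - 152\right) = \left(-21\right) \left(-158\right) = 3318$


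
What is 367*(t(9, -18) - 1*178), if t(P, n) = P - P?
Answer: -65326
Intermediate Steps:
t(P, n) = 0
367*(t(9, -18) - 1*178) = 367*(0 - 1*178) = 367*(0 - 178) = 367*(-178) = -65326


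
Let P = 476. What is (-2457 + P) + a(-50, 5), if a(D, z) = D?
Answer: -2031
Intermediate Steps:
(-2457 + P) + a(-50, 5) = (-2457 + 476) - 50 = -1981 - 50 = -2031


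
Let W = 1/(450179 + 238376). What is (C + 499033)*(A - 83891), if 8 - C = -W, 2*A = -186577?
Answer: -60881919391860202/688555 ≈ -8.8420e+10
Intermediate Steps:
A = -186577/2 (A = (½)*(-186577) = -186577/2 ≈ -93289.)
W = 1/688555 ≈ 1.4523e-6
C = 5508441/688555 (C = 8 - (-1)/688555 = 8 - 1*(-1/688555) = 8 + 1/688555 = 5508441/688555 ≈ 8.0000)
(C + 499033)*(A - 83891) = (5508441/688555 + 499033)*(-186577/2 - 83891) = (343617175756/688555)*(-354359/2) = -60881919391860202/688555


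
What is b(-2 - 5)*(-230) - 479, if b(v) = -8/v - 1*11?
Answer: 12517/7 ≈ 1788.1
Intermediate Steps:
b(v) = -11 - 8/v (b(v) = -8/v - 11 = -11 - 8/v)
b(-2 - 5)*(-230) - 479 = (-11 - 8/(-2 - 5))*(-230) - 479 = (-11 - 8/(-7))*(-230) - 479 = (-11 - 8*(-1/7))*(-230) - 479 = (-11 + 8/7)*(-230) - 479 = -69/7*(-230) - 479 = 15870/7 - 479 = 12517/7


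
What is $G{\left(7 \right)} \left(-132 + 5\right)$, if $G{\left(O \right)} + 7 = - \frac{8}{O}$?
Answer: $\frac{7239}{7} \approx 1034.1$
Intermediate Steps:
$G{\left(O \right)} = -7 - \frac{8}{O}$
$G{\left(7 \right)} \left(-132 + 5\right) = \left(-7 - \frac{8}{7}\right) \left(-132 + 5\right) = \left(-7 - \frac{8}{7}\right) \left(-127\right) = \left(- \frac{57}{7}\right) \left(-127\right) = \frac{7239}{7}$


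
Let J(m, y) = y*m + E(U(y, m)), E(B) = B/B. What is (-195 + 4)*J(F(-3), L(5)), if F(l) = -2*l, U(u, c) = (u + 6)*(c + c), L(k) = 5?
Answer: -5921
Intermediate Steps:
U(u, c) = 2*c*(6 + u) (U(u, c) = (6 + u)*(2*c) = 2*c*(6 + u))
E(B) = 1
J(m, y) = 1 + m*y (J(m, y) = y*m + 1 = m*y + 1 = 1 + m*y)
(-195 + 4)*J(F(-3), L(5)) = (-195 + 4)*(1 - 2*(-3)*5) = -191*(1 + 6*5) = -191*(1 + 30) = -191*31 = -5921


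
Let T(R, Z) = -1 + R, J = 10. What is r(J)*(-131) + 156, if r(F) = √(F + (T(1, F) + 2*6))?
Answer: 156 - 131*√22 ≈ -458.44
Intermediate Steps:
r(F) = √(12 + F) (r(F) = √(F + ((-1 + 1) + 2*6)) = √(F + (0 + 12)) = √(F + 12) = √(12 + F))
r(J)*(-131) + 156 = √(12 + 10)*(-131) + 156 = √22*(-131) + 156 = -131*√22 + 156 = 156 - 131*√22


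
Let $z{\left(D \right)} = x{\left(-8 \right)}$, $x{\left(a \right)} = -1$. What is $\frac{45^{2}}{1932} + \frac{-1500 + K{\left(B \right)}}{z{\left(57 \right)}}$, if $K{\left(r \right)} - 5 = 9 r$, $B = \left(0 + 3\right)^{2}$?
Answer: $\frac{911291}{644} \approx 1415.0$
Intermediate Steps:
$z{\left(D \right)} = -1$
$B = 9$ ($B = 3^{2} = 9$)
$K{\left(r \right)} = 5 + 9 r$
$\frac{45^{2}}{1932} + \frac{-1500 + K{\left(B \right)}}{z{\left(57 \right)}} = \frac{45^{2}}{1932} + \frac{-1500 + \left(5 + 9 \cdot 9\right)}{-1} = 2025 \cdot \frac{1}{1932} + \left(-1500 + \left(5 + 81\right)\right) \left(-1\right) = \frac{675}{644} + \left(-1500 + 86\right) \left(-1\right) = \frac{675}{644} - -1414 = \frac{675}{644} + 1414 = \frac{911291}{644}$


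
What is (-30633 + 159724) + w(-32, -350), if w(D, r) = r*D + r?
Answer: 139941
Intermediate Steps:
w(D, r) = r + D*r (w(D, r) = D*r + r = r + D*r)
(-30633 + 159724) + w(-32, -350) = (-30633 + 159724) - 350*(1 - 32) = 129091 - 350*(-31) = 129091 + 10850 = 139941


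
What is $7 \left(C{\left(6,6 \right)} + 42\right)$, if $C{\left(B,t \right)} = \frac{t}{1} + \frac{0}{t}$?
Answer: $336$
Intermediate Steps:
$C{\left(B,t \right)} = t$ ($C{\left(B,t \right)} = t 1 + 0 = t + 0 = t$)
$7 \left(C{\left(6,6 \right)} + 42\right) = 7 \left(6 + 42\right) = 7 \cdot 48 = 336$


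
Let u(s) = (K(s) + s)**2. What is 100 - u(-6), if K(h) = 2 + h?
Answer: 0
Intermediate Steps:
u(s) = (2 + 2*s)**2 (u(s) = ((2 + s) + s)**2 = (2 + 2*s)**2)
100 - u(-6) = 100 - 4*(1 - 6)**2 = 100 - 4*(-5)**2 = 100 - 4*25 = 100 - 1*100 = 100 - 100 = 0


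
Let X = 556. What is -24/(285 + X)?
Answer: -24/841 ≈ -0.028537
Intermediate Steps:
-24/(285 + X) = -24/(285 + 556) = -24/841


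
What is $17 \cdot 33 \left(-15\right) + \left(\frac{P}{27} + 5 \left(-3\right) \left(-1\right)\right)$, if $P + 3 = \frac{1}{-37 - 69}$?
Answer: $- \frac{24041119}{2862} \approx -8400.1$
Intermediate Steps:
$P = - \frac{319}{106}$ ($P = -3 + \frac{1}{-37 - 69} = -3 + \frac{1}{-106} = -3 - \frac{1}{106} = - \frac{319}{106} \approx -3.0094$)
$17 \cdot 33 \left(-15\right) + \left(\frac{P}{27} + 5 \left(-3\right) \left(-1\right)\right) = 17 \cdot 33 \left(-15\right) + \left(\frac{1}{27} \left(- \frac{319}{106}\right) + 5 \left(-3\right) \left(-1\right)\right) = 561 \left(-15\right) + \left(\frac{1}{27} \left(- \frac{319}{106}\right) - -15\right) = -8415 + \left(- \frac{319}{2862} + 15\right) = -8415 + \frac{42611}{2862} = - \frac{24041119}{2862}$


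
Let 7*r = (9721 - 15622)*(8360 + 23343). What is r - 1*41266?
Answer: -26766895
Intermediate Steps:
r = -26725629 (r = ((9721 - 15622)*(8360 + 23343))/7 = (-5901*31703)/7 = (⅐)*(-187079403) = -26725629)
r - 1*41266 = -26725629 - 1*41266 = -26725629 - 41266 = -26766895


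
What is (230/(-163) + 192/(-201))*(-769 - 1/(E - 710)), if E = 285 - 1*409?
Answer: 2762272915/1518019 ≈ 1819.7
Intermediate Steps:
E = -124 (E = 285 - 409 = -124)
(230/(-163) + 192/(-201))*(-769 - 1/(E - 710)) = (230/(-163) + 192/(-201))*(-769 - 1/(-124 - 710)) = (230*(-1/163) + 192*(-1/201))*(-769 - 1/(-834)) = (-230/163 - 64/67)*(-769 - 1*(-1/834)) = -25842*(-769 + 1/834)/10921 = -25842/10921*(-641345/834) = 2762272915/1518019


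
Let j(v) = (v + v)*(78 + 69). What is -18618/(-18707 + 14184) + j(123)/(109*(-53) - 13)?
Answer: -9293751/4364695 ≈ -2.1293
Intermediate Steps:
j(v) = 294*v (j(v) = (2*v)*147 = 294*v)
-18618/(-18707 + 14184) + j(123)/(109*(-53) - 13) = -18618/(-18707 + 14184) + (294*123)/(109*(-53) - 13) = -18618/(-4523) + 36162/(-5777 - 13) = -18618*(-1/4523) + 36162/(-5790) = 18618/4523 + 36162*(-1/5790) = 18618/4523 - 6027/965 = -9293751/4364695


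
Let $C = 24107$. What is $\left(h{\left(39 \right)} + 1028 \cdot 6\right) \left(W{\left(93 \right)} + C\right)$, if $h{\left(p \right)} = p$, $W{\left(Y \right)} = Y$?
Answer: $150209400$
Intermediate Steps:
$\left(h{\left(39 \right)} + 1028 \cdot 6\right) \left(W{\left(93 \right)} + C\right) = \left(39 + 1028 \cdot 6\right) \left(93 + 24107\right) = \left(39 + 6168\right) 24200 = 6207 \cdot 24200 = 150209400$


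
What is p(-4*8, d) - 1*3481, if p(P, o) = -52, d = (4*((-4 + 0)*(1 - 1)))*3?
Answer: -3533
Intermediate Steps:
d = 0 (d = (4*(-4*0))*3 = (4*0)*3 = 0*3 = 0)
p(-4*8, d) - 1*3481 = -52 - 1*3481 = -52 - 3481 = -3533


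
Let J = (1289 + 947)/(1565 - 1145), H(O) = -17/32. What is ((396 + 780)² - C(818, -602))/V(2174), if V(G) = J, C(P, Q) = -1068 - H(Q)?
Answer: 4650386055/17888 ≈ 2.5997e+5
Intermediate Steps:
H(O) = -17/32 (H(O) = -17*1/32 = -17/32)
C(P, Q) = -34159/32 (C(P, Q) = -1068 - 1*(-17/32) = -1068 + 17/32 = -34159/32)
J = 559/105 (J = 2236/420 = 2236*(1/420) = 559/105 ≈ 5.3238)
V(G) = 559/105
((396 + 780)² - C(818, -602))/V(2174) = ((396 + 780)² - 1*(-34159/32))/(559/105) = (1176² + 34159/32)*(105/559) = (1382976 + 34159/32)*(105/559) = (44289391/32)*(105/559) = 4650386055/17888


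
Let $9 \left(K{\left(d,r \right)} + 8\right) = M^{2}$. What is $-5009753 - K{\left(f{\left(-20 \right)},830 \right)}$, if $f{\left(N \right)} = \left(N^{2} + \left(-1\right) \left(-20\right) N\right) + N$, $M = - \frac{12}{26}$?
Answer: $- \frac{846646909}{169} \approx -5.0097 \cdot 10^{6}$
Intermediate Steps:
$M = - \frac{6}{13}$ ($M = \left(-12\right) \frac{1}{26} = - \frac{6}{13} \approx -0.46154$)
$f{\left(N \right)} = N^{2} + 21 N$ ($f{\left(N \right)} = \left(N^{2} + 20 N\right) + N = N^{2} + 21 N$)
$K{\left(d,r \right)} = - \frac{1348}{169}$ ($K{\left(d,r \right)} = -8 + \frac{\left(- \frac{6}{13}\right)^{2}}{9} = -8 + \frac{1}{9} \cdot \frac{36}{169} = -8 + \frac{4}{169} = - \frac{1348}{169}$)
$-5009753 - K{\left(f{\left(-20 \right)},830 \right)} = -5009753 - - \frac{1348}{169} = -5009753 + \frac{1348}{169} = - \frac{846646909}{169}$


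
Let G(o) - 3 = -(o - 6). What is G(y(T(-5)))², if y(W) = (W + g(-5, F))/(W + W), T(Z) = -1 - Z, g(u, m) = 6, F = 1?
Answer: 961/16 ≈ 60.063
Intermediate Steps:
y(W) = (6 + W)/(2*W) (y(W) = (W + 6)/(W + W) = (6 + W)/((2*W)) = (6 + W)*(1/(2*W)) = (6 + W)/(2*W))
G(o) = 9 - o (G(o) = 3 - (o - 6) = 3 - (-6 + o) = 3 + (6 - o) = 9 - o)
G(y(T(-5)))² = (9 - (6 + (-1 - 1*(-5)))/(2*(-1 - 1*(-5))))² = (9 - (6 + (-1 + 5))/(2*(-1 + 5)))² = (9 - (6 + 4)/(2*4))² = (9 - 10/(2*4))² = (9 - 1*5/4)² = (9 - 5/4)² = (31/4)² = 961/16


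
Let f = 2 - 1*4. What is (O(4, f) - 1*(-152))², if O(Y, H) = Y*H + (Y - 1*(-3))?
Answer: 22801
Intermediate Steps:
f = -2 (f = 2 - 4 = -2)
O(Y, H) = 3 + Y + H*Y (O(Y, H) = H*Y + (Y + 3) = H*Y + (3 + Y) = 3 + Y + H*Y)
(O(4, f) - 1*(-152))² = ((3 + 4 - 2*4) - 1*(-152))² = ((3 + 4 - 8) + 152)² = (-1 + 152)² = 151² = 22801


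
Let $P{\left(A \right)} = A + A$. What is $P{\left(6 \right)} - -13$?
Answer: $25$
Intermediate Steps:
$P{\left(A \right)} = 2 A$
$P{\left(6 \right)} - -13 = 2 \cdot 6 - -13 = 12 + 13 = 25$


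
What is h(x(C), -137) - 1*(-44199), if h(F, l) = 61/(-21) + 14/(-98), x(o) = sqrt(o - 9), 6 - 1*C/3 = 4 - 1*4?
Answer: 928115/21 ≈ 44196.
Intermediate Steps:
C = 18 (C = 18 - 3*(4 - 1*4) = 18 - 3*(4 - 4) = 18 - 3*0 = 18 + 0 = 18)
x(o) = sqrt(-9 + o)
h(F, l) = -64/21 (h(F, l) = 61*(-1/21) + 14*(-1/98) = -61/21 - 1/7 = -64/21)
h(x(C), -137) - 1*(-44199) = -64/21 - 1*(-44199) = -64/21 + 44199 = 928115/21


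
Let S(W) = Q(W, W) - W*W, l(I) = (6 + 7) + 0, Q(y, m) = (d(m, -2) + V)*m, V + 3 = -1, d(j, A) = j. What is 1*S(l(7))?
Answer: -52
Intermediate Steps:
V = -4 (V = -3 - 1 = -4)
Q(y, m) = m*(-4 + m) (Q(y, m) = (m - 4)*m = (-4 + m)*m = m*(-4 + m))
l(I) = 13 (l(I) = 13 + 0 = 13)
S(W) = -W² + W*(-4 + W) (S(W) = W*(-4 + W) - W*W = W*(-4 + W) - W² = -W² + W*(-4 + W))
1*S(l(7)) = 1*(-4*13) = 1*(-52) = -52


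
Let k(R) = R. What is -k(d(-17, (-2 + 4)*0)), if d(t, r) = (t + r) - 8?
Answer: 25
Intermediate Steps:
d(t, r) = -8 + r + t (d(t, r) = (r + t) - 8 = -8 + r + t)
-k(d(-17, (-2 + 4)*0)) = -(-8 + (-2 + 4)*0 - 17) = -(-8 + 2*0 - 17) = -(-8 + 0 - 17) = -1*(-25) = 25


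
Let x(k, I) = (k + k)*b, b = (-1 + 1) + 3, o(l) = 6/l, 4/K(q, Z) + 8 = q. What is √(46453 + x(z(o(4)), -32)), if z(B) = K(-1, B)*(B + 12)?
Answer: √46417 ≈ 215.45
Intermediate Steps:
K(q, Z) = 4/(-8 + q)
z(B) = -16/3 - 4*B/9 (z(B) = (4/(-8 - 1))*(B + 12) = (4/(-9))*(12 + B) = (4*(-⅑))*(12 + B) = -4*(12 + B)/9 = -16/3 - 4*B/9)
b = 3 (b = 0 + 3 = 3)
x(k, I) = 6*k (x(k, I) = (k + k)*3 = (2*k)*3 = 6*k)
√(46453 + x(z(o(4)), -32)) = √(46453 + 6*(-16/3 - 8/(3*4))) = √(46453 + 6*(-16/3 - 4/9*3/2)) = √(46453 + 6*(-16/3 - ⅔)) = √(46453 + 6*(-6)) = √(46453 - 36) = √46417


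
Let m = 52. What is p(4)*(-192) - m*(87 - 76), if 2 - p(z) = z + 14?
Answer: 2500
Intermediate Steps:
p(z) = -12 - z (p(z) = 2 - (z + 14) = 2 - (14 + z) = 2 + (-14 - z) = -12 - z)
p(4)*(-192) - m*(87 - 76) = (-12 - 1*4)*(-192) - 52*(87 - 76) = (-12 - 4)*(-192) - 52*11 = -16*(-192) - 1*572 = 3072 - 572 = 2500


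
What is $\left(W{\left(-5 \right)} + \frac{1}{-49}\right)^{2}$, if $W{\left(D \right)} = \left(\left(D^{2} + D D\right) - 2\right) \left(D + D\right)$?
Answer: $\frac{553237441}{2401} \approx 2.3042 \cdot 10^{5}$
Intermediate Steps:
$W{\left(D \right)} = 2 D \left(-2 + 2 D^{2}\right)$ ($W{\left(D \right)} = \left(\left(D^{2} + D^{2}\right) - 2\right) 2 D = \left(2 D^{2} - 2\right) 2 D = \left(-2 + 2 D^{2}\right) 2 D = 2 D \left(-2 + 2 D^{2}\right)$)
$\left(W{\left(-5 \right)} + \frac{1}{-49}\right)^{2} = \left(4 \left(-5\right) \left(-1 + \left(-5\right)^{2}\right) + \frac{1}{-49}\right)^{2} = \left(4 \left(-5\right) \left(-1 + 25\right) - \frac{1}{49}\right)^{2} = \left(4 \left(-5\right) 24 - \frac{1}{49}\right)^{2} = \left(-480 - \frac{1}{49}\right)^{2} = \left(- \frac{23521}{49}\right)^{2} = \frac{553237441}{2401}$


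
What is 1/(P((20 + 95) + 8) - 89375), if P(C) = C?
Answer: -1/89252 ≈ -1.1204e-5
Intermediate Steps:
1/(P((20 + 95) + 8) - 89375) = 1/(((20 + 95) + 8) - 89375) = 1/((115 + 8) - 89375) = 1/(123 - 89375) = 1/(-89252) = -1/89252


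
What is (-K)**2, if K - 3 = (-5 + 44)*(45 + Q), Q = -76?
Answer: 1454436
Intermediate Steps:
K = -1206 (K = 3 + (-5 + 44)*(45 - 76) = 3 + 39*(-31) = 3 - 1209 = -1206)
(-K)**2 = (-1*(-1206))**2 = 1206**2 = 1454436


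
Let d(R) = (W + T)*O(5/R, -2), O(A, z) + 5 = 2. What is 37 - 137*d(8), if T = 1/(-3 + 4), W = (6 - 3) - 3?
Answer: 448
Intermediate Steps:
O(A, z) = -3 (O(A, z) = -5 + 2 = -3)
W = 0 (W = 3 - 3 = 0)
T = 1 (T = 1/1 = 1)
d(R) = -3 (d(R) = (0 + 1)*(-3) = 1*(-3) = -3)
37 - 137*d(8) = 37 - 137*(-3) = 37 + 411 = 448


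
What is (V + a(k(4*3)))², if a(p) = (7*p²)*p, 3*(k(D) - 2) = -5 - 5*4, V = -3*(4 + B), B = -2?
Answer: 2320830625/729 ≈ 3.1836e+6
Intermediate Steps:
V = -6 (V = -3*(4 - 2) = -3*2 = -6)
k(D) = -19/3 (k(D) = 2 + (-5 - 5*4)/3 = 2 + (-5 - 20)/3 = 2 + (⅓)*(-25) = 2 - 25/3 = -19/3)
a(p) = 7*p³
(V + a(k(4*3)))² = (-6 + 7*(-19/3)³)² = (-6 + 7*(-6859/27))² = (-6 - 48013/27)² = (-48175/27)² = 2320830625/729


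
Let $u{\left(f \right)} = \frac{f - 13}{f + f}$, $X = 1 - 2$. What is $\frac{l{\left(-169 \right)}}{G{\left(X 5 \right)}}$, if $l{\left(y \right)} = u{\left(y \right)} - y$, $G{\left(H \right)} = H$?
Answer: $- \frac{2204}{65} \approx -33.908$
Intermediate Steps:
$X = -1$ ($X = 1 - 2 = -1$)
$u{\left(f \right)} = \frac{-13 + f}{2 f}$
$l{\left(y \right)} = - y + \frac{-13 + y}{2 y}$ ($l{\left(y \right)} = \frac{-13 + y}{2 y} - y = - y + \frac{-13 + y}{2 y}$)
$\frac{l{\left(-169 \right)}}{G{\left(X 5 \right)}} = \frac{\frac{1}{2} - -169 - \frac{13}{2 \left(-169\right)}}{\left(-1\right) 5} = \frac{\frac{1}{2} + 169 - - \frac{1}{26}}{-5} = \left(\frac{1}{2} + 169 + \frac{1}{26}\right) \left(- \frac{1}{5}\right) = \frac{2204}{13} \left(- \frac{1}{5}\right) = - \frac{2204}{65}$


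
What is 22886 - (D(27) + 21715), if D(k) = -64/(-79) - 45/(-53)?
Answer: 4896030/4187 ≈ 1169.3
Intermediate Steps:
D(k) = 6947/4187 (D(k) = -64*(-1/79) - 45*(-1/53) = 64/79 + 45/53 = 6947/4187)
22886 - (D(27) + 21715) = 22886 - (6947/4187 + 21715) = 22886 - 1*90927652/4187 = 22886 - 90927652/4187 = 4896030/4187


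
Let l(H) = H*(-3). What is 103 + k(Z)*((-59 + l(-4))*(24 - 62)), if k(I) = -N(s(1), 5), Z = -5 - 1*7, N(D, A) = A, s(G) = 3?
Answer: -8827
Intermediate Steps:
l(H) = -3*H
Z = -12 (Z = -5 - 7 = -12)
k(I) = -5 (k(I) = -1*5 = -5)
103 + k(Z)*((-59 + l(-4))*(24 - 62)) = 103 - 5*(-59 - 3*(-4))*(24 - 62) = 103 - 5*(-59 + 12)*(-38) = 103 - (-235)*(-38) = 103 - 5*1786 = 103 - 8930 = -8827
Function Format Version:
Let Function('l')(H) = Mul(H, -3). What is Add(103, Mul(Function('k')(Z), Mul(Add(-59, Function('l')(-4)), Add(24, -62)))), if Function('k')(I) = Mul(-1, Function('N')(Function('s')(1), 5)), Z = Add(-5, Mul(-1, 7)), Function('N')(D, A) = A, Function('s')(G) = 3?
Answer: -8827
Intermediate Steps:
Function('l')(H) = Mul(-3, H)
Z = -12 (Z = Add(-5, -7) = -12)
Function('k')(I) = -5 (Function('k')(I) = Mul(-1, 5) = -5)
Add(103, Mul(Function('k')(Z), Mul(Add(-59, Function('l')(-4)), Add(24, -62)))) = Add(103, Mul(-5, Mul(Add(-59, Mul(-3, -4)), Add(24, -62)))) = Add(103, Mul(-5, Mul(Add(-59, 12), -38))) = Add(103, Mul(-5, Mul(-47, -38))) = Add(103, Mul(-5, 1786)) = Add(103, -8930) = -8827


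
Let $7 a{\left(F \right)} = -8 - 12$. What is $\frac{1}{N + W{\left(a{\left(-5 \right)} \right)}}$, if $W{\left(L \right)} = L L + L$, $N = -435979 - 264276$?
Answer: $- \frac{49}{34312235} \approx -1.4281 \cdot 10^{-6}$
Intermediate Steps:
$N = -700255$ ($N = -435979 - 264276 = -700255$)
$a{\left(F \right)} = - \frac{20}{7}$ ($a{\left(F \right)} = \frac{-8 - 12}{7} = \frac{1}{7} \left(-20\right) = - \frac{20}{7}$)
$W{\left(L \right)} = L + L^{2}$ ($W{\left(L \right)} = L^{2} + L = L + L^{2}$)
$\frac{1}{N + W{\left(a{\left(-5 \right)} \right)}} = \frac{1}{-700255 - \frac{20 \left(1 - \frac{20}{7}\right)}{7}} = \frac{1}{-700255 - - \frac{260}{49}} = \frac{1}{-700255 + \frac{260}{49}} = \frac{1}{- \frac{34312235}{49}} = - \frac{49}{34312235}$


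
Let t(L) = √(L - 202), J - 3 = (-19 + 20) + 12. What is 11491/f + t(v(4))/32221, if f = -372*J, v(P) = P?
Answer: -11491/5952 + 3*I*√22/32221 ≈ -1.9306 + 0.00043671*I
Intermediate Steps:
J = 16 (J = 3 + ((-19 + 20) + 12) = 3 + (1 + 12) = 3 + 13 = 16)
t(L) = √(-202 + L)
f = -5952 (f = -372*16 = -5952)
11491/f + t(v(4))/32221 = 11491/(-5952) + √(-202 + 4)/32221 = 11491*(-1/5952) + √(-198)*(1/32221) = -11491/5952 + (3*I*√22)*(1/32221) = -11491/5952 + 3*I*√22/32221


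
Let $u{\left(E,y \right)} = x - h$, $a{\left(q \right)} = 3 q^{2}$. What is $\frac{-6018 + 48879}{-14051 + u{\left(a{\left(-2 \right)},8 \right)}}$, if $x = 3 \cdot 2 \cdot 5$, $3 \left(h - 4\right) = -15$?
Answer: $- \frac{42861}{14020} \approx -3.0571$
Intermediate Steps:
$h = -1$ ($h = 4 + \frac{1}{3} \left(-15\right) = 4 - 5 = -1$)
$x = 30$ ($x = 6 \cdot 5 = 30$)
$u{\left(E,y \right)} = 31$ ($u{\left(E,y \right)} = 30 - -1 = 30 + 1 = 31$)
$\frac{-6018 + 48879}{-14051 + u{\left(a{\left(-2 \right)},8 \right)}} = \frac{-6018 + 48879}{-14051 + 31} = \frac{42861}{-14020} = 42861 \left(- \frac{1}{14020}\right) = - \frac{42861}{14020}$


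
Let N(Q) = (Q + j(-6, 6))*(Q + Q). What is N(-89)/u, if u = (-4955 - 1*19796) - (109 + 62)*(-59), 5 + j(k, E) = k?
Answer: -8900/7331 ≈ -1.2140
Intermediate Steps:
j(k, E) = -5 + k
N(Q) = 2*Q*(-11 + Q) (N(Q) = (Q + (-5 - 6))*(Q + Q) = (Q - 11)*(2*Q) = (-11 + Q)*(2*Q) = 2*Q*(-11 + Q))
u = -14662 (u = (-4955 - 19796) - 171*(-59) = -24751 - 1*(-10089) = -24751 + 10089 = -14662)
N(-89)/u = (2*(-89)*(-11 - 89))/(-14662) = (2*(-89)*(-100))*(-1/14662) = 17800*(-1/14662) = -8900/7331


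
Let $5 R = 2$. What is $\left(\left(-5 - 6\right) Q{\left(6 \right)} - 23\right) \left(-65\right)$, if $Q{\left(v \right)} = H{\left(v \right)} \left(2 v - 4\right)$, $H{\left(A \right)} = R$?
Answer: $3783$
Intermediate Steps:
$R = \frac{2}{5}$ ($R = \frac{1}{5} \cdot 2 = \frac{2}{5} \approx 0.4$)
$H{\left(A \right)} = \frac{2}{5}$
$Q{\left(v \right)} = - \frac{8}{5} + \frac{4 v}{5}$ ($Q{\left(v \right)} = \frac{2 \left(2 v - 4\right)}{5} = \frac{2 \left(-4 + 2 v\right)}{5} = - \frac{8}{5} + \frac{4 v}{5}$)
$\left(\left(-5 - 6\right) Q{\left(6 \right)} - 23\right) \left(-65\right) = \left(\left(-5 - 6\right) \left(- \frac{8}{5} + \frac{4}{5} \cdot 6\right) - 23\right) \left(-65\right) = \left(- 11 \left(- \frac{8}{5} + \frac{24}{5}\right) - 23\right) \left(-65\right) = \left(\left(-11\right) \frac{16}{5} - 23\right) \left(-65\right) = \left(- \frac{176}{5} - 23\right) \left(-65\right) = \left(- \frac{291}{5}\right) \left(-65\right) = 3783$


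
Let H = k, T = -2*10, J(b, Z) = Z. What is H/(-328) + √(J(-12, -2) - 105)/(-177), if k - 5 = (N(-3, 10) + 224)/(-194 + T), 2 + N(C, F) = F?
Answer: -419/35096 - I*√107/177 ≈ -0.011939 - 0.058441*I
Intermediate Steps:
N(C, F) = -2 + F
T = -20
k = 419/107 (k = 5 + ((-2 + 10) + 224)/(-194 - 20) = 5 + (8 + 224)/(-214) = 5 + 232*(-1/214) = 5 - 116/107 = 419/107 ≈ 3.9159)
H = 419/107 ≈ 3.9159
H/(-328) + √(J(-12, -2) - 105)/(-177) = (419/107)/(-328) + √(-2 - 105)/(-177) = (419/107)*(-1/328) + √(-107)*(-1/177) = -419/35096 + (I*√107)*(-1/177) = -419/35096 - I*√107/177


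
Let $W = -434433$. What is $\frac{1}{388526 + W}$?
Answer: $- \frac{1}{45907} \approx -2.1783 \cdot 10^{-5}$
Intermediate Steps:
$\frac{1}{388526 + W} = \frac{1}{388526 - 434433} = \frac{1}{-45907} = - \frac{1}{45907}$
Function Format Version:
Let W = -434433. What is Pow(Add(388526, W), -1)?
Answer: Rational(-1, 45907) ≈ -2.1783e-5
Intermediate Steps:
Pow(Add(388526, W), -1) = Pow(Add(388526, -434433), -1) = Pow(-45907, -1) = Rational(-1, 45907)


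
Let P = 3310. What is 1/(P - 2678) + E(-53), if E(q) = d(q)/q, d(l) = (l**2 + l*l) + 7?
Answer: -3554947/33496 ≈ -106.13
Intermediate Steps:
d(l) = 7 + 2*l**2 (d(l) = (l**2 + l**2) + 7 = 2*l**2 + 7 = 7 + 2*l**2)
E(q) = (7 + 2*q**2)/q
1/(P - 2678) + E(-53) = 1/(3310 - 2678) + (2*(-53) + 7/(-53)) = 1/632 + (-106 + 7*(-1/53)) = 1/632 + (-106 - 7/53) = 1/632 - 5625/53 = -3554947/33496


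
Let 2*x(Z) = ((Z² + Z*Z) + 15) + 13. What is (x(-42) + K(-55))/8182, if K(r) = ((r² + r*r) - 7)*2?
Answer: 6932/4091 ≈ 1.6945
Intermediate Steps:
K(r) = -14 + 4*r² (K(r) = ((r² + r²) - 7)*2 = (2*r² - 7)*2 = (-7 + 2*r²)*2 = -14 + 4*r²)
x(Z) = 14 + Z² (x(Z) = (((Z² + Z*Z) + 15) + 13)/2 = (((Z² + Z²) + 15) + 13)/2 = ((2*Z² + 15) + 13)/2 = ((15 + 2*Z²) + 13)/2 = (28 + 2*Z²)/2 = 14 + Z²)
(x(-42) + K(-55))/8182 = ((14 + (-42)²) + (-14 + 4*(-55)²))/8182 = ((14 + 1764) + (-14 + 4*3025))*(1/8182) = (1778 + (-14 + 12100))*(1/8182) = (1778 + 12086)*(1/8182) = 13864*(1/8182) = 6932/4091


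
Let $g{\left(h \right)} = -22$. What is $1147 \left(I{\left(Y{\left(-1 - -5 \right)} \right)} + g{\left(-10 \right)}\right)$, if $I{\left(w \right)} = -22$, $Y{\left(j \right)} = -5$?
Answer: $-50468$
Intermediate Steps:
$1147 \left(I{\left(Y{\left(-1 - -5 \right)} \right)} + g{\left(-10 \right)}\right) = 1147 \left(-22 - 22\right) = 1147 \left(-44\right) = -50468$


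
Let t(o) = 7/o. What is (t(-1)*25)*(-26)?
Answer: 4550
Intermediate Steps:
(t(-1)*25)*(-26) = ((7/(-1))*25)*(-26) = ((7*(-1))*25)*(-26) = -7*25*(-26) = -175*(-26) = 4550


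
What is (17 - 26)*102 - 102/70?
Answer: -32181/35 ≈ -919.46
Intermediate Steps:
(17 - 26)*102 - 102/70 = -9*102 - 102*1/70 = -918 - 51/35 = -32181/35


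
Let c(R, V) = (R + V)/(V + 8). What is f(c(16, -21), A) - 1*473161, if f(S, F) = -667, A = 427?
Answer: -473828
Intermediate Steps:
c(R, V) = (R + V)/(8 + V)
f(c(16, -21), A) - 1*473161 = -667 - 1*473161 = -667 - 473161 = -473828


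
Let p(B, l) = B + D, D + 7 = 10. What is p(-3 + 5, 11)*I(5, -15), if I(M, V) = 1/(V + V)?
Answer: -⅙ ≈ -0.16667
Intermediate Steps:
D = 3 (D = -7 + 10 = 3)
I(M, V) = 1/(2*V)
p(B, l) = 3 + B (p(B, l) = B + 3 = 3 + B)
p(-3 + 5, 11)*I(5, -15) = (3 + (-3 + 5))*((½)/(-15)) = (3 + 2)*((½)*(-1/15)) = 5*(-1/30) = -⅙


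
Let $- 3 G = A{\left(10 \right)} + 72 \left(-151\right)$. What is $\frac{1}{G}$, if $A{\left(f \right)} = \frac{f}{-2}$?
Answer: $\frac{3}{10877} \approx 0.00027581$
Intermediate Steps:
$A{\left(f \right)} = - \frac{f}{2}$ ($A{\left(f \right)} = f \left(- \frac{1}{2}\right) = - \frac{f}{2}$)
$G = \frac{10877}{3}$ ($G = - \frac{\left(- \frac{1}{2}\right) 10 + 72 \left(-151\right)}{3} = - \frac{-5 - 10872}{3} = \left(- \frac{1}{3}\right) \left(-10877\right) = \frac{10877}{3} \approx 3625.7$)
$\frac{1}{G} = \frac{1}{\frac{10877}{3}} = \frac{3}{10877}$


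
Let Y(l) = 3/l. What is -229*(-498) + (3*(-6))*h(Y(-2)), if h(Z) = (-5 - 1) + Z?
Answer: 114177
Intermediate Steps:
h(Z) = -6 + Z
-229*(-498) + (3*(-6))*h(Y(-2)) = -229*(-498) + (3*(-6))*(-6 + 3/(-2)) = 114042 - 18*(-6 + 3*(-½)) = 114042 - 18*(-6 - 3/2) = 114042 - 18*(-15/2) = 114042 + 135 = 114177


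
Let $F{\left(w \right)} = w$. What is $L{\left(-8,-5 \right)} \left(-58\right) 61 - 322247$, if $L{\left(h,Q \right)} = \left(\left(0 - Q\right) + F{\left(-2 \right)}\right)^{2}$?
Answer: $-354089$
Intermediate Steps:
$L{\left(h,Q \right)} = \left(-2 - Q\right)^{2}$ ($L{\left(h,Q \right)} = \left(\left(0 - Q\right) - 2\right)^{2} = \left(- Q - 2\right)^{2} = \left(-2 - Q\right)^{2}$)
$L{\left(-8,-5 \right)} \left(-58\right) 61 - 322247 = \left(2 - 5\right)^{2} \left(-58\right) 61 - 322247 = \left(-3\right)^{2} \left(-58\right) 61 - 322247 = 9 \left(-58\right) 61 - 322247 = \left(-522\right) 61 - 322247 = -31842 - 322247 = -354089$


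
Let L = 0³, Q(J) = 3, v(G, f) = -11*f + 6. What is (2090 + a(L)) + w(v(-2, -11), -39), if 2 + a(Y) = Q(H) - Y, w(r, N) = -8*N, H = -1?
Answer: 2403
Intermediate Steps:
v(G, f) = 6 - 11*f
L = 0
a(Y) = 1 - Y (a(Y) = -2 + (3 - Y) = 1 - Y)
(2090 + a(L)) + w(v(-2, -11), -39) = (2090 + (1 - 1*0)) - 8*(-39) = (2090 + (1 + 0)) + 312 = (2090 + 1) + 312 = 2091 + 312 = 2403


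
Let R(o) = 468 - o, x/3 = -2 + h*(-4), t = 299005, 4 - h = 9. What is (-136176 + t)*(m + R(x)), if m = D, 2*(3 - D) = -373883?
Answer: 61014794393/2 ≈ 3.0507e+10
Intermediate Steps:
h = -5 (h = 4 - 1*9 = 4 - 9 = -5)
D = 373889/2 (D = 3 - ½*(-373883) = 3 + 373883/2 = 373889/2 ≈ 1.8694e+5)
x = 54 (x = 3*(-2 - 5*(-4)) = 3*(-2 + 20) = 3*18 = 54)
m = 373889/2 ≈ 1.8694e+5
(-136176 + t)*(m + R(x)) = (-136176 + 299005)*(373889/2 + (468 - 1*54)) = 162829*(373889/2 + (468 - 54)) = 162829*(373889/2 + 414) = 162829*(374717/2) = 61014794393/2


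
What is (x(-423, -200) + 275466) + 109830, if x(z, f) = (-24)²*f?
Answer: 270096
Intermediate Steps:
x(z, f) = 576*f
(x(-423, -200) + 275466) + 109830 = (576*(-200) + 275466) + 109830 = (-115200 + 275466) + 109830 = 160266 + 109830 = 270096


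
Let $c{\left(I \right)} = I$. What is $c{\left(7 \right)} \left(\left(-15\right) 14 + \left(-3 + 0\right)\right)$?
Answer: $-1491$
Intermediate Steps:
$c{\left(7 \right)} \left(\left(-15\right) 14 + \left(-3 + 0\right)\right) = 7 \left(\left(-15\right) 14 + \left(-3 + 0\right)\right) = 7 \left(-210 - 3\right) = 7 \left(-213\right) = -1491$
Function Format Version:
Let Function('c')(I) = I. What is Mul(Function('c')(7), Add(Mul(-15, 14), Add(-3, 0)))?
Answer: -1491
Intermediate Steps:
Mul(Function('c')(7), Add(Mul(-15, 14), Add(-3, 0))) = Mul(7, Add(Mul(-15, 14), Add(-3, 0))) = Mul(7, Add(-210, -3)) = Mul(7, -213) = -1491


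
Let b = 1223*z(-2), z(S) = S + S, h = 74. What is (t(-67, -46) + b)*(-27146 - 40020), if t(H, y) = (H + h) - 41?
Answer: 330859716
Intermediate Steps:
z(S) = 2*S
t(H, y) = 33 + H (t(H, y) = (H + 74) - 41 = (74 + H) - 41 = 33 + H)
b = -4892 (b = 1223*(2*(-2)) = 1223*(-4) = -4892)
(t(-67, -46) + b)*(-27146 - 40020) = ((33 - 67) - 4892)*(-27146 - 40020) = (-34 - 4892)*(-67166) = -4926*(-67166) = 330859716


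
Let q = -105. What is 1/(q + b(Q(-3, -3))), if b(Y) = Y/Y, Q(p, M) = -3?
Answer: -1/104 ≈ -0.0096154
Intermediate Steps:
b(Y) = 1
1/(q + b(Q(-3, -3))) = 1/(-105 + 1) = 1/(-104) = -1/104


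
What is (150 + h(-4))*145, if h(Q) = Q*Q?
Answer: 24070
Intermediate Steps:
h(Q) = Q²
(150 + h(-4))*145 = (150 + (-4)²)*145 = (150 + 16)*145 = 166*145 = 24070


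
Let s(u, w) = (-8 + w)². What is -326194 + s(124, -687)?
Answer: 156831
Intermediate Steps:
-326194 + s(124, -687) = -326194 + (-8 - 687)² = -326194 + (-695)² = -326194 + 483025 = 156831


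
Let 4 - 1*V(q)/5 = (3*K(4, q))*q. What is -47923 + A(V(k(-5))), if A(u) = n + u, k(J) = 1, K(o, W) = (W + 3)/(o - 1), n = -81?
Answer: -48004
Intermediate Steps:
K(o, W) = (3 + W)/(-1 + o)
V(q) = 20 - 5*q*(3 + q) (V(q) = 20 - 5*3*((3 + q)/(-1 + 4))*q = 20 - 5*3*((3 + q)/3)*q = 20 - 5*3*(1 + q/3)*q = 20 - 5*(3 + q)*q = 20 - 5*q*(3 + q))
A(u) = -81 + u
-47923 + A(V(k(-5))) = -47923 + (-81 + (20 - 5*1*(3 + 1))) = -47923 + (-81 + (20 - 5*1*4)) = -47923 + (-81 + (20 - 20)) = -47923 + (-81 + 0) = -47923 - 81 = -48004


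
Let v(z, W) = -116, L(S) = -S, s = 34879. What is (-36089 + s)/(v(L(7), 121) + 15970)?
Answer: -605/7927 ≈ -0.076321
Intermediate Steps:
(-36089 + s)/(v(L(7), 121) + 15970) = (-36089 + 34879)/(-116 + 15970) = -1210/15854 = -1210*1/15854 = -605/7927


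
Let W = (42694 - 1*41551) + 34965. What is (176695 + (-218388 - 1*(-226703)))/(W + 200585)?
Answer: 185010/236693 ≈ 0.78165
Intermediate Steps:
W = 36108 (W = (42694 - 41551) + 34965 = 1143 + 34965 = 36108)
(176695 + (-218388 - 1*(-226703)))/(W + 200585) = (176695 + (-218388 - 1*(-226703)))/(36108 + 200585) = (176695 + (-218388 + 226703))/236693 = (176695 + 8315)*(1/236693) = 185010*(1/236693) = 185010/236693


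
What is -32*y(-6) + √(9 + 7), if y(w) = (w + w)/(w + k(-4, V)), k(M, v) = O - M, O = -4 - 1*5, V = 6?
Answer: -340/11 ≈ -30.909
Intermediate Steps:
O = -9 (O = -4 - 5 = -9)
k(M, v) = -9 - M
y(w) = 2*w/(-5 + w) (y(w) = (w + w)/(w + (-9 - 1*(-4))) = (2*w)/(w + (-9 + 4)) = (2*w)/(w - 5) = (2*w)/(-5 + w) = 2*w/(-5 + w))
-32*y(-6) + √(9 + 7) = -64*(-6)/(-5 - 6) + √(9 + 7) = -64*(-6)/(-11) + √16 = -64*(-6)*(-1)/11 + 4 = -32*12/11 + 4 = -384/11 + 4 = -340/11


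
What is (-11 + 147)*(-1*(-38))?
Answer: 5168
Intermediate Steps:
(-11 + 147)*(-1*(-38)) = 136*38 = 5168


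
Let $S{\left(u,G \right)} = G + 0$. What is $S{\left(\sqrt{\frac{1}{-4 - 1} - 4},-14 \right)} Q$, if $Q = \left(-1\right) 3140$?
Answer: $43960$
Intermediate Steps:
$Q = -3140$
$S{\left(u,G \right)} = G$
$S{\left(\sqrt{\frac{1}{-4 - 1} - 4},-14 \right)} Q = \left(-14\right) \left(-3140\right) = 43960$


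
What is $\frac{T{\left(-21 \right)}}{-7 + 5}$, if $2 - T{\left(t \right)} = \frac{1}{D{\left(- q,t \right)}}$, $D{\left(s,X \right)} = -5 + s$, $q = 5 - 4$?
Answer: $- \frac{13}{12} \approx -1.0833$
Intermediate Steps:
$q = 1$
$T{\left(t \right)} = \frac{13}{6}$ ($T{\left(t \right)} = 2 - \frac{1}{-5 - 1} = 2 - \frac{1}{-6} = 2 - - \frac{1}{6} = 2 + \frac{1}{6} = \frac{13}{6}$)
$\frac{T{\left(-21 \right)}}{-7 + 5} = \frac{13}{6 \left(-7 + 5\right)} = \frac{13}{6 \left(-2\right)} = \frac{13}{6} \left(- \frac{1}{2}\right) = - \frac{13}{12}$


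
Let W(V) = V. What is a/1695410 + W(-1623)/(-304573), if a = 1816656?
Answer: 278028009159/258188054965 ≈ 1.0768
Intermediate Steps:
a/1695410 + W(-1623)/(-304573) = 1816656/1695410 - 1623/(-304573) = 1816656*(1/1695410) - 1623*(-1/304573) = 908328/847705 + 1623/304573 = 278028009159/258188054965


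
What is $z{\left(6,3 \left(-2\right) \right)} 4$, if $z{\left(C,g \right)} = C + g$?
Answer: $0$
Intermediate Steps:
$z{\left(6,3 \left(-2\right) \right)} 4 = \left(6 + 3 \left(-2\right)\right) 4 = \left(6 - 6\right) 4 = 0 \cdot 4 = 0$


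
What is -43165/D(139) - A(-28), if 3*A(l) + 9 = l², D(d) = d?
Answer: -237220/417 ≈ -568.87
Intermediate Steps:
A(l) = -3 + l²/3
-43165/D(139) - A(-28) = -43165/139 - (-3 + (⅓)*(-28)²) = -43165*1/139 - (-3 + (⅓)*784) = -43165/139 - (-3 + 784/3) = -43165/139 - 1*775/3 = -43165/139 - 775/3 = -237220/417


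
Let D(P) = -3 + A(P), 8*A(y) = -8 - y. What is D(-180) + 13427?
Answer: 26891/2 ≈ 13446.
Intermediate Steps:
A(y) = -1 - y/8 (A(y) = (-8 - y)/8 = -1 - y/8)
D(P) = -4 - P/8 (D(P) = -3 + (-1 - P/8) = -4 - P/8)
D(-180) + 13427 = (-4 - ⅛*(-180)) + 13427 = (-4 + 45/2) + 13427 = 37/2 + 13427 = 26891/2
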